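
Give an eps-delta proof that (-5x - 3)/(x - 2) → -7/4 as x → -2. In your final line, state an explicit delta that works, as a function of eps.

delta = min(2, (8/13)eps)

Let eps > 0. We want delta > 0 with 0 < |x + 2| < delta ⇒ |(-5x - 3)/(x - 2) + 7/4| < eps.
Combining over a common denominator, (-5x - 3)/(x - 2) + 7/4 = [(-5x - 3)·(-4) − 7·(x - 2)] / [(-4)·(x - 2)] = 13(x + 2) / ((-4)(x - 2)).
So |(-5x - 3)/(x - 2) + 7/4| = 13|x + 2| / (4·|x − 2|).
Require delta ≤ 2, so |x − 2| ≥ |-4| − |x + 2| > 4 − 2 = 2.
Hence |(-5x - 3)/(x - 2) + 7/4| < 13|x + 2|/(4·2) = (13/8)|x + 2|, which is < eps once |x + 2| < (8/13)eps.
Take delta = min(2, (8/13)eps). Then 0 < |x + 2| < delta forces both bounds, so |(-5x - 3)/(x - 2) + 7/4| < eps.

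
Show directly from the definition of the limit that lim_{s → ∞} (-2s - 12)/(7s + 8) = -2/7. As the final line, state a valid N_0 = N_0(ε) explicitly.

N_0 = (68/49)/ε

Fix ε > 0. We seek N_0 > 0 such that s > N_0 implies |(-2s - 12)/(7s + 8) + 2/7| < ε.
(-2s - 12)/(7s + 8) + 2/7 = (7(-2s - 12) − (-2)(7s + 8)) / (7(7s + 8)) = -68/(7(7s + 8)).
For s > 0 we have 7s + 8 > 7s, so |(-2s - 12)/(7s + 8) + 2/7| = 68/(7(7s + 8)) < 68/(7·7s) = (68/49)/s.
Thus |(-2s - 12)/(7s + 8) + 2/7| < ε whenever s > (68/49)/ε.
Take N_0 = (68/49)/ε. If s > N_0 then |(-2s - 12)/(7s + 8) + 2/7| < (68/49)/s < ε.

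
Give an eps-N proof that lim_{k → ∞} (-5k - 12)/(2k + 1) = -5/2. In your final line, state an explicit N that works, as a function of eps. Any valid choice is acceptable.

N = (19/4)/eps

Let eps > 0 be given. For k ≥ 1, |(-5k - 12)/(2k + 1) + 5/2| = |-19|/(2(2k + 1)) = 19/(2(2k + 1)).
Since 2k + 1 ≥ 2k for k ≥ 1, this is ≤ 19/(2·2k) = (19/4)/k.
So |(-5k - 12)/(2k + 1) + 5/2| < eps whenever k > (19/4)/eps.
Take N = (19/4)/eps. If k > N then |(-5k - 12)/(2k + 1) + 5/2| ≤ (19/4)/k < eps.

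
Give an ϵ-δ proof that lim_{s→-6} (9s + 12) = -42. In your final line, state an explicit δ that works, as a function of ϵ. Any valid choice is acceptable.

δ = ϵ/9

Let ϵ > 0 be given. We need δ > 0 so that 0 < |s + 6| < δ implies |(9s + 12) + 42| < ϵ.
|(9s + 12) + 42| = |9s + 54| = 9|s + 6|.
Thus it suffices that |s + 6| < ϵ/9.
Take δ = ϵ/9. If 0 < |s + 6| < δ then |(9s + 12) + 42| = 9|s + 6| < 9·(ϵ/9) = ϵ.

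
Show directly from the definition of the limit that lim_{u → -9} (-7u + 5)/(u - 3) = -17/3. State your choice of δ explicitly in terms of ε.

δ = min(6, (9/2)ε)

Let ε > 0 be given. We want δ > 0 with 0 < |u + 9| < δ ⇒ |(-7u + 5)/(u - 3) + 17/3| < ε.
Combining over a common denominator, (-7u + 5)/(u - 3) + 17/3 = [(-7u + 5)·(-12) − 68·(u - 3)] / [(-12)·(u - 3)] = 16(u + 9) / ((-12)(u - 3)).
So |(-7u + 5)/(u - 3) + 17/3| = 16|u + 9| / (12·|u − 3|).
Require δ ≤ 6, so |u − 3| ≥ |-12| − |u + 9| > 12 − 6 = 6.
Hence |(-7u + 5)/(u - 3) + 17/3| < 16|u + 9|/(12·6) = (2/9)|u + 9|, which is < ε once |u + 9| < (9/2)ε.
Take δ = min(6, (9/2)ε). Then 0 < |u + 9| < δ forces both bounds, so |(-7u + 5)/(u - 3) + 17/3| < ε.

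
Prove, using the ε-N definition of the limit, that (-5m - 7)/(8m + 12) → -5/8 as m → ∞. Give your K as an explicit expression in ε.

Fix ε > 0. For m ≥ 1, |(-5m - 7)/(8m + 12) + 5/8| = |4|/(8(8m + 12)) = 4/(8(8m + 12)).
Since 8m + 12 ≥ 8m for m ≥ 1, this is ≤ 4/(8·8m) = (1/16)/m.
So |(-5m - 7)/(8m + 12) + 5/8| < ε whenever m > (1/16)/ε.
Take K = (1/16)/ε. If m > K then |(-5m - 7)/(8m + 12) + 5/8| ≤ (1/16)/m < ε.

K = (1/16)/ε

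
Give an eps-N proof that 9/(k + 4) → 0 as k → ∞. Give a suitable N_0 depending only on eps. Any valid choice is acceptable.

N_0 = 9/eps

Let eps > 0 be given. For k ≥ 1, |9/(k + 4) − 0| = 9/(k + 4) ≤ 9/k.
We need 9/k < eps, i.e. k > 9/eps.
Take N_0 = 9/eps. If k > N_0 then |9/(k + 4)| ≤ 9/k < eps.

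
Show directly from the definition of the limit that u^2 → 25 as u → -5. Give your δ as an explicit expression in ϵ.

δ = min(2, ϵ/12)

Suppose ϵ > 0. We seek δ > 0 with 0 < |u + 5| < δ ⇒ |u^2 − 25| < ϵ.
Factor: u^2 − 25 = (u + 5)(u - 5), so |u^2 − 25| = |u + 5|·|u - 5|.
Restrict δ ≤ 2. Then |u + 5| < 2 gives |u| < 7, so by the triangle inequality |u - 5| ≤ 7 + 5 = 12.
Hence |u^2 − 25| ≤ 12|u + 5|, which is < ϵ once |u + 5| < ϵ/12.
Take δ = min(2, ϵ/12). If 0 < |u + 5| < δ then both bounds hold and |u^2 − 25| ≤ 12|u + 5| < 12·(ϵ/12) = ϵ.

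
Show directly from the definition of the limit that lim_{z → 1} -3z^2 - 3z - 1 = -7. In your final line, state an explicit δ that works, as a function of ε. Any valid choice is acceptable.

Let ε > 0 be given. We want δ > 0 such that 0 < |z − 1| < δ implies |(-3z^2 - 3z - 1) + 7| < ε.
(-3z^2 - 3z - 1) + 7 = -3z^2 - 3z + 6 = (z − 1)(-3z - 6).
So |(-3z^2 - 3z - 1) + 7| = |z − 1|·|-3z - 6|.
Assume first that |z − 1| < 2, so |z| < 3. Then |-3z - 6| ≤ 3·3 + 6 = 15.
Hence |(-3z^2 - 3z - 1) + 7| ≤ 15|z − 1| < ε provided |z − 1| < ε/15.
Take δ = min(2, ε/15). Then 0 < |z − 1| < δ gives both |z − 1| < 2 and |z − 1| < ε/15, so |(-3z^2 - 3z - 1) + 7| < ε.

δ = min(2, ε/15)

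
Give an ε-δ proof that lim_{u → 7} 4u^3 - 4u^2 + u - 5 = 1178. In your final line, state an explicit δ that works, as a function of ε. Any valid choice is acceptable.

δ = min(1, ε/617)

Fix ε > 0. We want δ > 0 such that 0 < |u − 7| < δ implies |(4u^3 - 4u^2 + u - 5) − 1178| < ε.
(4u^3 - 4u^2 + u - 5) − 1178 = 4u^3 - 4u^2 + u - 1183 = (u − 7)(4u^2 + 24u + 169).
So |(4u^3 - 4u^2 + u - 5) − 1178| = |u − 7|·|4u^2 + 24u + 169|.
Require δ ≤ 1. Then |u − 7| < 1 gives |u| < 8, and by the triangle inequality |4u^2 + 24u + 169| ≤ 4·8^2 + 24·8 + 169 = 617.
Hence |(4u^3 - 4u^2 + u - 5) − 1178| ≤ 617|u − 7| < ε provided |u − 7| < ε/617.
Choosing δ = min(1, ε/617) ensures both conditions, hence |(4u^3 - 4u^2 + u - 5) − 1178| < ε.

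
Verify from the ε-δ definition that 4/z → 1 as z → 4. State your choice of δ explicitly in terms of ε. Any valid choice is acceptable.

δ = min(2, 2ε)

Let ε > 0 be given. We seek δ > 0 such that 0 < |z − 4| < δ implies |4/z − 1| < ε.
|4/z − 1| = 4·|4 − z|/(4·|z|) = 4|z − 4|/(4|z|).
Restrict δ ≤ 2. Then |z − 4| < 2 gives |z| > 2, so 4|z| > 8.
Then |4/z − 1| < 4|z − 4|/8, which is < ε when |z − 4| < 2ε.
Take δ = min(2, 2ε). Then 0 < |z − 4| < δ gives both |z − 4| < 2 and |z − 4| < 2ε, so |4/z − 1| < ε.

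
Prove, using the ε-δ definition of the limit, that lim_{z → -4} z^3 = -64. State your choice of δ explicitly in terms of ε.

Suppose ε > 0. We seek δ > 0 with 0 < |z + 4| < δ ⇒ |z^3 + 64| < ε.
Factor: z^3 + 64 = (z + 4)(z^2 - 4z + 16), so |z^3 + 64| = |z + 4|·|z^2 - 4z + 16|.
Impose δ ≤ 2 so that |z| < 6; then |z^2 - 4z + 16| ≤ 76.
Hence |z^3 + 64| ≤ 76|z + 4|, which is < ε once |z + 4| < ε/76.
Take δ = min(2, ε/76). If 0 < |z + 4| < δ then both bounds hold and |z^3 + 64| ≤ 76|z + 4| < 76·(ε/76) = ε.

δ = min(2, ε/76)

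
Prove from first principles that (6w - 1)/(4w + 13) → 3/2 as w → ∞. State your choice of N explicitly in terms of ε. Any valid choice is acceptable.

N = (41/8)/ε

Suppose ε > 0. We seek N > 0 such that w > N implies |(6w - 1)/(4w + 13) − (3/2)| < ε.
(6w - 1)/(4w + 13) − (3/2) = (4(6w - 1) − 6(4w + 13)) / (4(4w + 13)) = -82/(4(4w + 13)).
For w > 0 we have 4w + 13 > 4w, so |(6w - 1)/(4w + 13) − (3/2)| = 82/(4(4w + 13)) < 82/(4·4w) = (41/8)/w.
Thus |(6w - 1)/(4w + 13) − (3/2)| < ε whenever w > (41/8)/ε.
Take N = (41/8)/ε. If w > N then |(6w - 1)/(4w + 13) − (3/2)| < (41/8)/w < ε.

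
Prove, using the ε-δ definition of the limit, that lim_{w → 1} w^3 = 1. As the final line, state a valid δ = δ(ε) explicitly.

δ = min(1, ε/7)

Fix ε > 0. We seek δ > 0 with 0 < |w − 1| < δ ⇒ |w^3 − 1| < ε.
Factor: w^3 − 1 = (w − 1)(w^2 + w + 1), so |w^3 − 1| = |w − 1|·|w^2 + w + 1|.
Restrict δ ≤ 1. Then |w − 1| < 1 gives |w| < 2, so by the triangle inequality |w^2 + w + 1| ≤ 2^2 + 2 + 1 = 7.
Hence |w^3 − 1| ≤ 7|w − 1|, which is < ε once |w − 1| < ε/7.
Take δ = min(1, ε/7). If 0 < |w − 1| < δ then both bounds hold and |w^3 − 1| ≤ 7|w − 1| < 7·(ε/7) = ε.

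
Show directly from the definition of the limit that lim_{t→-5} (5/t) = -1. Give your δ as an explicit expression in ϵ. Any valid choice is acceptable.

Let ϵ > 0. We seek δ > 0 such that 0 < |t + 5| < δ implies |5/t + 1| < ϵ.
|5/t + 1| = 5·|-5 − t|/(5·|t|) = 5|t + 5|/(5|t|).
Restrict δ ≤ 5/2. Then |t + 5| < 5/2 gives |t| > 5/2, so 5|t| > 25/2.
Then |5/t + 1| < 5|t + 5|/(25/2), which is < ϵ when |t + 5| < (5/2)ϵ.
Take δ = min(5/2, (5/2)ϵ). Then 0 < |t + 5| < δ gives both |t + 5| < 5/2 and |t + 5| < (5/2)ϵ, so |5/t + 1| < ϵ.

δ = min(5/2, (5/2)ϵ)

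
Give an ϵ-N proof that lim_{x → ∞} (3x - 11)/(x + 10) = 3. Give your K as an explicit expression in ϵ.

K = 41/ϵ

Let ϵ > 0. We seek K > 0 such that x > K implies |(3x - 11)/(x + 10) − 3| < ϵ.
(3x - 11)/(x + 10) − 3 = ((3x - 11) − 3(x + 10)) / ((x + 10)) = -41/((x + 10)).
For x > 0 we have x + 10 > x, so |(3x - 11)/(x + 10) − 3| = 41/((x + 10)) < 41/(x) = 41/x.
Thus |(3x - 11)/(x + 10) − 3| < ϵ whenever x > 41/ϵ.
Take K = 41/ϵ. If x > K then |(3x - 11)/(x + 10) − 3| < 41/x < ϵ.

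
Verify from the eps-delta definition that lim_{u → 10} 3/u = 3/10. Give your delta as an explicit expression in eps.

delta = min(5, (50/3)eps)

Fix eps > 0. We seek delta > 0 such that 0 < |u − 10| < delta implies |3/u − (3/10)| < eps.
|3/u − (3/10)| = 3·|10 − u|/(10·|u|) = 3|u − 10|/(10|u|).
Require delta ≤ 5 so that |u| > 10 − 5 = 5, hence 10|u| > 50.
Then |3/u − (3/10)| < 3|u − 10|/50, which is < eps when |u − 10| < (50/3)eps.
Take delta = min(5, (50/3)eps). Then 0 < |u − 10| < delta gives both |u − 10| < 5 and |u − 10| < (50/3)eps, so |3/u − (3/10)| < eps.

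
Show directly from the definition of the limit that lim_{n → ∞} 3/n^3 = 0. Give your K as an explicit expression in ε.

Suppose ε > 0. For n ≥ 1, |3/n^3 − 0| = 3/n^3.
3/n^3 < ε ⇔ n^3 > 3/ε ⇔ n > (3/ε)^{1/3}.
Take K = (3/ε)^{1/3}. Then n > K implies 3/n^3 < ε.

K = (3/ε)^{1/3}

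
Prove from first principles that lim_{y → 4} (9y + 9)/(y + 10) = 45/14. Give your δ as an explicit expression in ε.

δ = min(7, (98/81)ε)

Let ε > 0 be given. We want δ > 0 with 0 < |y − 4| < δ ⇒ |(9y + 9)/(y + 10) − (45/14)| < ε.
Combining over a common denominator, (9y + 9)/(y + 10) − (45/14) = [(9y + 9)·14 − 45·(y + 10)] / [14·(y + 10)] = 81(y − 4) / (14(y + 10)).
So |(9y + 9)/(y + 10) − (45/14)| = 81|y − 4| / (14·|y + 10|).
Require δ ≤ 7, so |y + 10| ≥ |14| − |y − 4| > 14 − 7 = 7.
Hence |(9y + 9)/(y + 10) − (45/14)| < 81|y − 4|/(14·7) = (81/98)|y − 4|, which is < ε once |y − 4| < (98/81)ε.
Take δ = min(7, (98/81)ε). Then 0 < |y − 4| < δ forces both bounds, so |(9y + 9)/(y + 10) − (45/14)| < ε.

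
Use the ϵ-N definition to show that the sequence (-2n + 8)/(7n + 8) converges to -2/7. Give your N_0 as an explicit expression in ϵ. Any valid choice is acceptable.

Let ϵ > 0. For n ≥ 1, |(-2n + 8)/(7n + 8) + 2/7| = |72|/(7(7n + 8)) = 72/(7(7n + 8)).
Since 7n + 8 ≥ 7n for n ≥ 1, this is ≤ 72/(7·7n) = (72/49)/n.
So |(-2n + 8)/(7n + 8) + 2/7| < ϵ whenever n > (72/49)/ϵ.
Take N_0 = (72/49)/ϵ. If n > N_0 then |(-2n + 8)/(7n + 8) + 2/7| ≤ (72/49)/n < ϵ.

N_0 = (72/49)/ϵ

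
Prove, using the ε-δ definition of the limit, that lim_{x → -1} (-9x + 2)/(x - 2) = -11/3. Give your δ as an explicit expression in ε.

Let ε > 0. We want δ > 0 with 0 < |x + 1| < δ ⇒ |(-9x + 2)/(x - 2) + 11/3| < ε.
Combining over a common denominator, (-9x + 2)/(x - 2) + 11/3 = [(-9x + 2)·(-3) − 11·(x - 2)] / [(-3)·(x - 2)] = 16(x + 1) / ((-3)(x - 2)).
So |(-9x + 2)/(x - 2) + 11/3| = 16|x + 1| / (3·|x − 2|).
Restrict δ ≤ 3/2. Then |x + 1| < 3/2 gives |x − 2| = |(x + 1) + (-3)| ≥ 3 − 3/2 = 3/2.
Hence |(-9x + 2)/(x - 2) + 11/3| < 16|x + 1|/(3·(3/2)) = (32/9)|x + 1|, which is < ε once |x + 1| < (9/32)ε.
Take δ = min(3/2, (9/32)ε). Then 0 < |x + 1| < δ forces both bounds, so |(-9x + 2)/(x - 2) + 11/3| < ε.

δ = min(3/2, (9/32)ε)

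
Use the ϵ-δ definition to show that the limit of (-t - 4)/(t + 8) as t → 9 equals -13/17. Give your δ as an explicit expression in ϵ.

δ = min(17/2, (289/8)ϵ)

Suppose ϵ > 0. We want δ > 0 with 0 < |t − 9| < δ ⇒ |(-t - 4)/(t + 8) + 13/17| < ϵ.
Combining over a common denominator, (-t - 4)/(t + 8) + 13/17 = [(-t - 4)·17 − (-13)·(t + 8)] / [17·(t + 8)] = -4(t − 9) / (17(t + 8)).
So |(-t - 4)/(t + 8) + 13/17| = 4|t − 9| / (17·|t + 8|).
Restrict δ ≤ 17/2. Then |t − 9| < 17/2 gives |t + 8| = |(t − 9) + 17| ≥ 17 − 17/2 = 17/2.
Hence |(-t - 4)/(t + 8) + 13/17| < 4|t − 9|/(17·(17/2)) = (8/289)|t − 9|, which is < ϵ once |t − 9| < (289/8)ϵ.
Take δ = min(17/2, (289/8)ϵ). Then 0 < |t − 9| < δ forces both bounds, so |(-t - 4)/(t + 8) + 13/17| < ϵ.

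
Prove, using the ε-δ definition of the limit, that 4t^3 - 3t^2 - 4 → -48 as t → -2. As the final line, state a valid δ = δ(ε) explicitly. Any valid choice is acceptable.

Suppose ε > 0. We want δ > 0 such that 0 < |t + 2| < δ implies |(4t^3 - 3t^2 - 4) + 48| < ε.
(4t^3 - 3t^2 - 4) + 48 = 4t^3 - 3t^2 + 44 = (t + 2)(4t^2 - 11t + 22).
So |(4t^3 - 3t^2 - 4) + 48| = |t + 2|·|4t^2 - 11t + 22|.
Require δ ≤ 1. Then |t + 2| < 1 gives |t| < 3, and by the triangle inequality |4t^2 - 11t + 22| ≤ 4·3^2 + 11·3 + 22 = 91.
Hence |(4t^3 - 3t^2 - 4) + 48| ≤ 91|t + 2| < ε provided |t + 2| < ε/91.
Choosing δ = min(1, ε/91) ensures both conditions, hence |(4t^3 - 3t^2 - 4) + 48| < ε.

δ = min(1, ε/91)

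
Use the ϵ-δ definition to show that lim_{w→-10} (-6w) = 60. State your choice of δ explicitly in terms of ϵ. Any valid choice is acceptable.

δ = ϵ/6

Let ϵ > 0. We need δ > 0 so that 0 < |w + 10| < δ implies |(-6w) − 60| < ϵ.
|(-6w) − 60| = |-6w - 60| = 6|w + 10|.
Thus it suffices that |w + 10| < ϵ/6.
Take δ = ϵ/6. If 0 < |w + 10| < δ then |(-6w) − 60| = 6|w + 10| < 6·(ϵ/6) = ϵ.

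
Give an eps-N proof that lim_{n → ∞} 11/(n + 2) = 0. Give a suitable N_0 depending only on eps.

N_0 = 11/eps

Suppose eps > 0. For n ≥ 1, |11/(n + 2) − 0| = 11/(n + 2) ≤ 11/n.
We need 11/n < eps, i.e. n > 11/eps.
Take N_0 = 11/eps. If n > N_0 then |11/(n + 2)| ≤ 11/n < eps.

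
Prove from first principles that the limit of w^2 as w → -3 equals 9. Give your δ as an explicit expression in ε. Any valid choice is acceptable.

Suppose ε > 0. We seek δ > 0 with 0 < |w + 3| < δ ⇒ |w^2 − 9| < ε.
Factor: w^2 − 9 = (w + 3)(w - 3), so |w^2 − 9| = |w + 3|·|w - 3|.
Impose δ ≤ 1 so that |w| < 4; then |w - 3| ≤ 7.
Hence |w^2 − 9| ≤ 7|w + 3|, which is < ε once |w + 3| < ε/7.
Take δ = min(1, ε/7). If 0 < |w + 3| < δ then both bounds hold and |w^2 − 9| ≤ 7|w + 3| < 7·(ε/7) = ε.

δ = min(1, ε/7)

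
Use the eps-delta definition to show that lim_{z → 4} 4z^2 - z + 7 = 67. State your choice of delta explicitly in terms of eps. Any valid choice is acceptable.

Let eps > 0 be given. We want delta > 0 such that 0 < |z − 4| < delta implies |(4z^2 - z + 7) − 67| < eps.
(4z^2 - z + 7) − 67 = 4z^2 - z - 60 = (z − 4)(4z + 15).
So |(4z^2 - z + 7) − 67| = |z − 4|·|4z + 15|.
Assume first that |z − 4| < 2, so |z| < 6. Then |4z + 15| ≤ 4·6 + 15 = 39.
Hence |(4z^2 - z + 7) − 67| ≤ 39|z − 4| < eps provided |z − 4| < eps/39.
Choosing delta = min(2, eps/39) ensures both conditions, hence |(4z^2 - z + 7) − 67| < eps.

delta = min(2, eps/39)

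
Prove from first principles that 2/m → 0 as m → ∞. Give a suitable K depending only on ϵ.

Let ϵ > 0. For m ≥ 1, |2/m − 0| = 2/(m) ≤ 2/m.
We need 2/m < ϵ, i.e. m > 2/ϵ.
Take K = 2/ϵ. If m > K then |2/m| ≤ 2/m < ϵ.

K = 2/ϵ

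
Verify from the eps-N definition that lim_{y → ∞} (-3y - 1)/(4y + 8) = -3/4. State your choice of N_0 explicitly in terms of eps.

Let eps > 0 be given. We seek N_0 > 0 such that y > N_0 implies |(-3y - 1)/(4y + 8) + 3/4| < eps.
(-3y - 1)/(4y + 8) + 3/4 = (4(-3y - 1) − (-3)(4y + 8)) / (4(4y + 8)) = 20/(4(4y + 8)).
For y > 0 we have 4y + 8 > 4y, so |(-3y - 1)/(4y + 8) + 3/4| = 20/(4(4y + 8)) < 20/(4·4y) = (5/4)/y.
Thus |(-3y - 1)/(4y + 8) + 3/4| < eps whenever y > (5/4)/eps.
Take N_0 = (5/4)/eps. If y > N_0 then |(-3y - 1)/(4y + 8) + 3/4| < (5/4)/y < eps.

N_0 = (5/4)/eps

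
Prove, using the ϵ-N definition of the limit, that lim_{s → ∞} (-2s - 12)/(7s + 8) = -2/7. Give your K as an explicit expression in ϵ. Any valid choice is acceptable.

Fix ϵ > 0. We seek K > 0 such that s > K implies |(-2s - 12)/(7s + 8) + 2/7| < ϵ.
(-2s - 12)/(7s + 8) + 2/7 = (7(-2s - 12) − (-2)(7s + 8)) / (7(7s + 8)) = -68/(7(7s + 8)).
For s > 0 we have 7s + 8 > 7s, so |(-2s - 12)/(7s + 8) + 2/7| = 68/(7(7s + 8)) < 68/(7·7s) = (68/49)/s.
Thus |(-2s - 12)/(7s + 8) + 2/7| < ϵ whenever s > (68/49)/ϵ.
Take K = (68/49)/ϵ. If s > K then |(-2s - 12)/(7s + 8) + 2/7| < (68/49)/s < ϵ.

K = (68/49)/ϵ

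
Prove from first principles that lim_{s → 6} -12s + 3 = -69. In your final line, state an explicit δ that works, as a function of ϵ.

δ = ϵ/12

Let ϵ > 0 be given. We need δ > 0 so that 0 < |s − 6| < δ implies |(-12s + 3) + 69| < ϵ.
Since (-12s + 3) + 69 = -12(s − 6), we have |(-12s + 3) + 69| = 12|s − 6|.
So 12|s − 6| < ϵ exactly when |s − 6| < ϵ/12.
Take δ = ϵ/12. If 0 < |s − 6| < δ then |(-12s + 3) + 69| = 12|s − 6| < 12·(ϵ/12) = ϵ.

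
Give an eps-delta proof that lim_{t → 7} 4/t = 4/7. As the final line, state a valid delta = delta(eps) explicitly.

delta = min(7/2, (49/8)eps)

Let eps > 0 be given. We seek delta > 0 such that 0 < |t − 7| < delta implies |4/t − (4/7)| < eps.
|4/t − (4/7)| = 4·|7 − t|/(7·|t|) = 4|t − 7|/(7|t|).
Restrict delta ≤ 7/2. Then |t − 7| < 7/2 gives |t| > 7/2, so 7|t| > 49/2.
Then |4/t − (4/7)| < 4|t − 7|/(49/2), which is < eps when |t − 7| < (49/8)eps.
Take delta = min(7/2, (49/8)eps). Then 0 < |t − 7| < delta gives both |t − 7| < 7/2 and |t − 7| < (49/8)eps, so |4/t − (4/7)| < eps.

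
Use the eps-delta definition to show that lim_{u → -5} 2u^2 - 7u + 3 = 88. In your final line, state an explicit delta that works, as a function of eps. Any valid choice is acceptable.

delta = min(1, eps/29)

Fix eps > 0. We want delta > 0 such that 0 < |u + 5| < delta implies |(2u^2 - 7u + 3) − 88| < eps.
(2u^2 - 7u + 3) − 88 = 2u^2 - 7u - 85 = (u + 5)(2u - 17).
So |(2u^2 - 7u + 3) − 88| = |u + 5|·|2u - 17|.
Assume first that |u + 5| < 1, so |u| < 6. Then |2u - 17| ≤ 2·6 + 17 = 29.
Hence |(2u^2 - 7u + 3) − 88| ≤ 29|u + 5| < eps provided |u + 5| < eps/29.
Choosing delta = min(1, eps/29) ensures both conditions, hence |(2u^2 - 7u + 3) − 88| < eps.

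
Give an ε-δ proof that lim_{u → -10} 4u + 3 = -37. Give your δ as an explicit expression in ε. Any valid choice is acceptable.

Suppose ε > 0. We need δ > 0 so that 0 < |u + 10| < δ implies |(4u + 3) + 37| < ε.
Since (4u + 3) + 37 = 4(u + 10), we have |(4u + 3) + 37| = 4|u + 10|.
Thus it suffices that |u + 10| < ε/4.
Choosing δ = ε/4 gives |(4u + 3) + 37| = 4|u + 10| < ε whenever |u + 10| < δ.

δ = ε/4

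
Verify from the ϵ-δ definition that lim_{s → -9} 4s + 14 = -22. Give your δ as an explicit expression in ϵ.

δ = ϵ/4

Let ϵ > 0. We need δ > 0 so that 0 < |s + 9| < δ implies |(4s + 14) + 22| < ϵ.
|(4s + 14) + 22| = |4s + 36| = 4|s + 9|.
Thus it suffices that |s + 9| < ϵ/4.
Take δ = ϵ/4. If 0 < |s + 9| < δ then |(4s + 14) + 22| = 4|s + 9| < 4·(ϵ/4) = ϵ.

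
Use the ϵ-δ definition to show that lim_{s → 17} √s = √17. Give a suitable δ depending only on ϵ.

δ = min(17, √17·ϵ)

Suppose ϵ > 0. We want δ > 0 such that 0 < |s − 17| < δ implies |√s − √17| < ϵ.
Multiplying by the conjugate, |√s − √17| = |s − 17|/(√s + √17).
Restrict δ ≤ 17 so that |s − 17| < 17 forces s > 0, and then √s + √17 > √17.
Hence |√s − √17| < |s − 17|/√17, which is < ϵ once |s − 17| < √17·ϵ.
Take δ = min(17, √17·ϵ). If 0 < |s − 17| < δ then s > 0 and |√s − √17| < |s − 17|/√17 < ϵ.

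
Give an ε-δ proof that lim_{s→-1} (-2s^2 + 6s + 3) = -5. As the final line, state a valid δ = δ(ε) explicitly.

δ = min(1, ε/12)

Let ε > 0. We want δ > 0 such that 0 < |s + 1| < δ implies |(-2s^2 + 6s + 3) + 5| < ε.
(-2s^2 + 6s + 3) + 5 = -2s^2 + 6s + 8 = (s + 1)(-2s + 8).
So |(-2s^2 + 6s + 3) + 5| = |s + 1|·|-2s + 8|.
Require δ ≤ 1. Then |s + 1| < 1 gives |s| < 2, and by the triangle inequality |-2s + 8| ≤ 2·2 + 8 = 12.
Hence |(-2s^2 + 6s + 3) + 5| ≤ 12|s + 1| < ε provided |s + 1| < ε/12.
Choosing δ = min(1, ε/12) ensures both conditions, hence |(-2s^2 + 6s + 3) + 5| < ε.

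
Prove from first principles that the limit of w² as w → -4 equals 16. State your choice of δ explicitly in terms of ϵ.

δ = min(1, ϵ/9)

Let ϵ > 0 be given. We seek δ > 0 with 0 < |w + 4| < δ ⇒ |w² − 16| < ϵ.
Factor: w² − 16 = (w + 4)(w - 4), so |w² − 16| = |w + 4|·|w - 4|.
Impose δ ≤ 1 so that |w| < 5; then |w - 4| ≤ 9.
Hence |w² − 16| ≤ 9|w + 4|, which is < ϵ once |w + 4| < ϵ/9.
Take δ = min(1, ϵ/9). If 0 < |w + 4| < δ then both bounds hold and |w² − 16| ≤ 9|w + 4| < 9·(ϵ/9) = ϵ.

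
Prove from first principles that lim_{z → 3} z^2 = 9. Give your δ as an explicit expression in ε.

Fix ε > 0. We seek δ > 0 with 0 < |z − 3| < δ ⇒ |z^2 − 9| < ε.
Factor: z^2 − 9 = (z − 3)(z + 3), so |z^2 − 9| = |z − 3|·|z + 3|.
Impose δ ≤ 1 so that |z| < 4; then |z + 3| ≤ 7.
Hence |z^2 − 9| ≤ 7|z − 3|, which is < ε once |z − 3| < ε/7.
Take δ = min(1, ε/7). If 0 < |z − 3| < δ then both bounds hold and |z^2 − 9| ≤ 7|z − 3| < 7·(ε/7) = ε.

δ = min(1, ε/7)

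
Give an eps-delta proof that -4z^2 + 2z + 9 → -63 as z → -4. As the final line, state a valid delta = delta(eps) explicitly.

Let eps > 0 be given. We want delta > 0 such that 0 < |z + 4| < delta implies |(-4z^2 + 2z + 9) + 63| < eps.
(-4z^2 + 2z + 9) + 63 = -4z^2 + 2z + 72 = (z + 4)(-4z + 18).
So |(-4z^2 + 2z + 9) + 63| = |z + 4|·|-4z + 18|.
Assume first that |z + 4| < 1, so |z| < 5. Then |-4z + 18| ≤ 4·5 + 18 = 38.
Hence |(-4z^2 + 2z + 9) + 63| ≤ 38|z + 4| < eps provided |z + 4| < eps/38.
Take delta = min(1, eps/38). Then 0 < |z + 4| < delta gives both |z + 4| < 1 and |z + 4| < eps/38, so |(-4z^2 + 2z + 9) + 63| < eps.

delta = min(1, eps/38)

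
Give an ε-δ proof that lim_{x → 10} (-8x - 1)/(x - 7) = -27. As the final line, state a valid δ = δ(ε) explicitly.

δ = min(3/2, (3/38)ε)

Suppose ε > 0. We want δ > 0 with 0 < |x − 10| < δ ⇒ |(-8x - 1)/(x - 7) + 27| < ε.
Combining over a common denominator, (-8x - 1)/(x - 7) + 27 = [(-8x - 1)·3 − (-81)·(x - 7)] / [3·(x - 7)] = 57(x − 10) / (3(x - 7)).
So |(-8x - 1)/(x - 7) + 27| = 57|x − 10| / (3·|x − 7|).
Restrict δ ≤ 3/2. Then |x − 10| < 3/2 gives |x − 7| = |(x − 10) + 3| ≥ 3 − 3/2 = 3/2.
Hence |(-8x - 1)/(x - 7) + 27| < 57|x − 10|/(3·(3/2)) = (38/3)|x − 10|, which is < ε once |x − 10| < (3/38)ε.
Take δ = min(3/2, (3/38)ε). Then 0 < |x − 10| < δ forces both bounds, so |(-8x - 1)/(x - 7) + 27| < ε.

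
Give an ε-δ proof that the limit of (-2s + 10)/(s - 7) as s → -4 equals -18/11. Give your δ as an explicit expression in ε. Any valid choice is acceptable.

δ = min(11/2, (121/8)ε)

Let ε > 0. We want δ > 0 with 0 < |s + 4| < δ ⇒ |(-2s + 10)/(s - 7) + 18/11| < ε.
Combining over a common denominator, (-2s + 10)/(s - 7) + 18/11 = [(-2s + 10)·(-11) − 18·(s - 7)] / [(-11)·(s - 7)] = 4(s + 4) / ((-11)(s - 7)).
So |(-2s + 10)/(s - 7) + 18/11| = 4|s + 4| / (11·|s − 7|).
Require δ ≤ 11/2, so |s − 7| ≥ |-11| − |s + 4| > 11 − 11/2 = 11/2.
Hence |(-2s + 10)/(s - 7) + 18/11| < 4|s + 4|/(11·(11/2)) = (8/121)|s + 4|, which is < ε once |s + 4| < (121/8)ε.
Take δ = min(11/2, (121/8)ε). Then 0 < |s + 4| < δ forces both bounds, so |(-2s + 10)/(s - 7) + 18/11| < ε.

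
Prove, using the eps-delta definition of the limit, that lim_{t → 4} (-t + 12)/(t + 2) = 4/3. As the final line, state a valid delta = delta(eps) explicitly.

Let eps > 0 be given. We want delta > 0 with 0 < |t − 4| < delta ⇒ |(-t + 12)/(t + 2) − (4/3)| < eps.
Combining over a common denominator, (-t + 12)/(t + 2) − (4/3) = [(-t + 12)·6 − 8·(t + 2)] / [6·(t + 2)] = -14(t − 4) / (6(t + 2)).
So |(-t + 12)/(t + 2) − (4/3)| = 14|t − 4| / (6·|t + 2|).
Restrict delta ≤ 3. Then |t − 4| < 3 gives |t + 2| = |(t − 4) + 6| ≥ 6 − 3 = 3.
Hence |(-t + 12)/(t + 2) − (4/3)| < 14|t − 4|/(6·3) = (7/9)|t − 4|, which is < eps once |t − 4| < (9/7)eps.
Take delta = min(3, (9/7)eps). Then 0 < |t − 4| < delta forces both bounds, so |(-t + 12)/(t + 2) − (4/3)| < eps.

delta = min(3, (9/7)eps)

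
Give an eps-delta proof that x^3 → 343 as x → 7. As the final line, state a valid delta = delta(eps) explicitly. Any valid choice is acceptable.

delta = min(1, eps/169)

Fix eps > 0. We seek delta > 0 with 0 < |x − 7| < delta ⇒ |x^3 − 343| < eps.
Factor: x^3 − 343 = (x − 7)(x^2 + 7x + 49), so |x^3 − 343| = |x − 7|·|x^2 + 7x + 49|.
Impose delta ≤ 1 so that |x| < 8; then |x^2 + 7x + 49| ≤ 169.
Hence |x^3 − 343| ≤ 169|x − 7|, which is < eps once |x − 7| < eps/169.
Take delta = min(1, eps/169). If 0 < |x − 7| < delta then both bounds hold and |x^3 − 343| ≤ 169|x − 7| < 169·(eps/169) = eps.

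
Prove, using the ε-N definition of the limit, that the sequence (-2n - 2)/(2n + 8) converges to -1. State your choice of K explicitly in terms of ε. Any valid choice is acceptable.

K = 3/ε

Let ε > 0 be given. For n ≥ 1, |(-2n - 2)/(2n + 8) + 1| = |12|/(2(2n + 8)) = 12/(2(2n + 8)).
Since 2n + 8 ≥ 2n for n ≥ 1, this is ≤ 12/(2·2n) = 3/n.
So |(-2n - 2)/(2n + 8) + 1| < ε whenever n > 3/ε.
Take K = 3/ε. If n > K then |(-2n - 2)/(2n + 8) + 1| ≤ 3/n < ε.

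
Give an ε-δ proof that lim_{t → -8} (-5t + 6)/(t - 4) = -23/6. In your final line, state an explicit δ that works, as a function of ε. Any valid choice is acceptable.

Let ε > 0. We want δ > 0 with 0 < |t + 8| < δ ⇒ |(-5t + 6)/(t - 4) + 23/6| < ε.
Combining over a common denominator, (-5t + 6)/(t - 4) + 23/6 = [(-5t + 6)·(-12) − 46·(t - 4)] / [(-12)·(t - 4)] = 14(t + 8) / ((-12)(t - 4)).
So |(-5t + 6)/(t - 4) + 23/6| = 14|t + 8| / (12·|t − 4|).
Require δ ≤ 6, so |t − 4| ≥ |-12| − |t + 8| > 12 − 6 = 6.
Hence |(-5t + 6)/(t - 4) + 23/6| < 14|t + 8|/(12·6) = (7/36)|t + 8|, which is < ε once |t + 8| < (36/7)ε.
Take δ = min(6, (36/7)ε). Then 0 < |t + 8| < δ forces both bounds, so |(-5t + 6)/(t - 4) + 23/6| < ε.

δ = min(6, (36/7)ε)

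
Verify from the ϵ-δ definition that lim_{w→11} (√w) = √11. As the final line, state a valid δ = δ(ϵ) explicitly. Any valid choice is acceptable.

δ = min(11, √11·ϵ)

Fix ϵ > 0. We want δ > 0 such that 0 < |w − 11| < δ implies |√w − √11| < ϵ.
Rationalise: √w − √11 = (w − 11)/(√w + √11), so |√w − √11| = |w − 11|/(√w + √11).
Restrict δ ≤ 11 so that |w − 11| < 11 forces w > 0, and then √w + √11 > √11.
Hence |√w − √11| < |w − 11|/√11, which is < ϵ once |w − 11| < √11·ϵ.
Take δ = min(11, √11·ϵ). If 0 < |w − 11| < δ then w > 0 and |√w − √11| < |w − 11|/√11 < ϵ.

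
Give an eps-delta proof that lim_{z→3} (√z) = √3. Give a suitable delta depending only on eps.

Let eps > 0. We want delta > 0 such that 0 < |z − 3| < delta implies |√z − √3| < eps.
Rationalise: √z − √3 = (z − 3)/(√z + √3), so |√z − √3| = |z − 3|/(√z + √3).
Restrict delta ≤ 3 so that |z − 3| < 3 forces z > 0, and then √z + √3 > √3.
Hence |√z − √3| < |z − 3|/√3, which is < eps once |z − 3| < √3·eps.
Take delta = min(3, √3·eps). If 0 < |z − 3| < delta then z > 0 and |√z − √3| < |z − 3|/√3 < eps.

delta = min(3, √3·eps)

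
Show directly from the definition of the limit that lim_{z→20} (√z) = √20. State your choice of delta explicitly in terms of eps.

Suppose eps > 0. We want delta > 0 such that 0 < |z − 20| < delta implies |√z − √20| < eps.
Rationalise: √z − √20 = (z − 20)/(√z + √20), so |√z − √20| = |z − 20|/(√z + √20).
Restrict delta ≤ 20 so that |z − 20| < 20 forces z > 0, and then √z + √20 > √20.
Hence |√z − √20| < |z − 20|/√20, which is < eps once |z − 20| < √20·eps.
Take delta = min(20, √20·eps). If 0 < |z − 20| < delta then z > 0 and |√z − √20| < |z − 20|/√20 < eps.

delta = min(20, √20·eps)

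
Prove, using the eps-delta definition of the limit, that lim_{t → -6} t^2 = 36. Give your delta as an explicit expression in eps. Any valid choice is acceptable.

delta = min(1, eps/13)

Let eps > 0 be given. We seek delta > 0 with 0 < |t + 6| < delta ⇒ |t^2 − 36| < eps.
Factor: t^2 − 36 = (t + 6)(t - 6), so |t^2 − 36| = |t + 6|·|t - 6|.
Restrict delta ≤ 1. Then |t + 6| < 1 gives |t| < 7, so by the triangle inequality |t - 6| ≤ 7 + 6 = 13.
Hence |t^2 − 36| ≤ 13|t + 6|, which is < eps once |t + 6| < eps/13.
Take delta = min(1, eps/13). If 0 < |t + 6| < delta then both bounds hold and |t^2 − 36| ≤ 13|t + 6| < 13·(eps/13) = eps.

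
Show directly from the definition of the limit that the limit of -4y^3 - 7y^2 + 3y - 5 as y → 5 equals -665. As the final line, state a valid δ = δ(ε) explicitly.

Fix ε > 0. We want δ > 0 such that 0 < |y − 5| < δ implies |(-4y^3 - 7y^2 + 3y - 5) + 665| < ε.
(-4y^3 - 7y^2 + 3y - 5) + 665 = -4y^3 - 7y^2 + 3y + 660 = (y − 5)(-4y^2 - 27y - 132).
So |(-4y^3 - 7y^2 + 3y - 5) + 665| = |y − 5|·|-4y^2 - 27y - 132|.
Assume first that |y − 5| < 1, so |y| < 6. Then |-4y^2 - 27y - 132| ≤ 4·6^2 + 27·6 + 132 = 438.
Hence |(-4y^3 - 7y^2 + 3y - 5) + 665| ≤ 438|y − 5| < ε provided |y − 5| < ε/438.
Choosing δ = min(1, ε/438) ensures both conditions, hence |(-4y^3 - 7y^2 + 3y - 5) + 665| < ε.

δ = min(1, ε/438)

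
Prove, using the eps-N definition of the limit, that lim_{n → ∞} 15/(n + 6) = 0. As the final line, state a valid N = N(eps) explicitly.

N = 15/eps

Suppose eps > 0. For n ≥ 1, |15/(n + 6) − 0| = 15/(n + 6) ≤ 15/n.
We need 15/n < eps, i.e. n > 15/eps.
Take N = 15/eps. If n > N then |15/(n + 6)| ≤ 15/n < eps.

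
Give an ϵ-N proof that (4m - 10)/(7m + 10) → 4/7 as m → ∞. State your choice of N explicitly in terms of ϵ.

N = (110/49)/ϵ

Let ϵ > 0. For m ≥ 1, |(4m - 10)/(7m + 10) − (4/7)| = |-110|/(7(7m + 10)) = 110/(7(7m + 10)).
Since 7m + 10 ≥ 7m for m ≥ 1, this is ≤ 110/(7·7m) = (110/49)/m.
So |(4m - 10)/(7m + 10) − (4/7)| < ϵ whenever m > (110/49)/ϵ.
Take N = (110/49)/ϵ. If m > N then |(4m - 10)/(7m + 10) − (4/7)| ≤ (110/49)/m < ϵ.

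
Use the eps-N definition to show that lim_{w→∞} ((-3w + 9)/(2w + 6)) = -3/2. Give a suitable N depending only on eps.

N = 9/eps

Fix eps > 0. We seek N > 0 such that w > N implies |(-3w + 9)/(2w + 6) + 3/2| < eps.
(-3w + 9)/(2w + 6) + 3/2 = (2(-3w + 9) − (-3)(2w + 6)) / (2(2w + 6)) = 36/(2(2w + 6)).
For w > 0 we have 2w + 6 > 2w, so |(-3w + 9)/(2w + 6) + 3/2| = 36/(2(2w + 6)) < 36/(2·2w) = 9/w.
Thus |(-3w + 9)/(2w + 6) + 3/2| < eps whenever w > 9/eps.
Take N = 9/eps. If w > N then |(-3w + 9)/(2w + 6) + 3/2| < 9/w < eps.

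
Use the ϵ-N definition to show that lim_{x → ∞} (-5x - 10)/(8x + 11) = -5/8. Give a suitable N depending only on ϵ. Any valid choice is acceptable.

N = (25/64)/ϵ

Suppose ϵ > 0. We seek N > 0 such that x > N implies |(-5x - 10)/(8x + 11) + 5/8| < ϵ.
(-5x - 10)/(8x + 11) + 5/8 = (8(-5x - 10) − (-5)(8x + 11)) / (8(8x + 11)) = -25/(8(8x + 11)).
For x > 0 we have 8x + 11 > 8x, so |(-5x - 10)/(8x + 11) + 5/8| = 25/(8(8x + 11)) < 25/(8·8x) = (25/64)/x.
Thus |(-5x - 10)/(8x + 11) + 5/8| < ϵ whenever x > (25/64)/ϵ.
Take N = (25/64)/ϵ. If x > N then |(-5x - 10)/(8x + 11) + 5/8| < (25/64)/x < ϵ.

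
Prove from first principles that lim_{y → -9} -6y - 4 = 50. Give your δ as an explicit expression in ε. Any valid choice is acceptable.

δ = ε/6

Let ε > 0. We need δ > 0 so that 0 < |y + 9| < δ implies |(-6y - 4) − 50| < ε.
Since (-6y - 4) − 50 = -6(y + 9), we have |(-6y - 4) − 50| = 6|y + 9|.
So 6|y + 9| < ε exactly when |y + 9| < ε/6.
Take δ = ε/6. If 0 < |y + 9| < δ then |(-6y - 4) − 50| = 6|y + 9| < 6·(ε/6) = ε.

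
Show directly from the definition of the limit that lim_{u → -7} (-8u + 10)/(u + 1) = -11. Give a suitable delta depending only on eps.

Fix eps > 0. We want delta > 0 with 0 < |u + 7| < delta ⇒ |(-8u + 10)/(u + 1) + 11| < eps.
Combining over a common denominator, (-8u + 10)/(u + 1) + 11 = [(-8u + 10)·(-6) − 66·(u + 1)] / [(-6)·(u + 1)] = -18(u + 7) / ((-6)(u + 1)).
So |(-8u + 10)/(u + 1) + 11| = 18|u + 7| / (6·|u + 1|).
Restrict delta ≤ 3. Then |u + 7| < 3 gives |u + 1| = |(u + 7) + (-6)| ≥ 6 − 3 = 3.
Hence |(-8u + 10)/(u + 1) + 11| < 18|u + 7|/(6·3) = |u + 7|, which is < eps once |u + 7| < eps.
Take delta = min(3, eps). Then 0 < |u + 7| < delta forces both bounds, so |(-8u + 10)/(u + 1) + 11| < eps.

delta = min(3, eps)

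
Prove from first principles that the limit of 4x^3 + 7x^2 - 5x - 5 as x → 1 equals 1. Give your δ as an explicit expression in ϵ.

Suppose ϵ > 0. We want δ > 0 such that 0 < |x − 1| < δ implies |(4x^3 + 7x^2 - 5x - 5) − 1| < ϵ.
(4x^3 + 7x^2 - 5x - 5) − 1 = 4x^3 + 7x^2 - 5x - 6 = (x − 1)(4x^2 + 11x + 6).
So |(4x^3 + 7x^2 - 5x - 5) − 1| = |x − 1|·|4x^2 + 11x + 6|.
Assume first that |x − 1| < 2, so |x| < 3. Then |4x^2 + 11x + 6| ≤ 4·3^2 + 11·3 + 6 = 75.
Hence |(4x^3 + 7x^2 - 5x - 5) − 1| ≤ 75|x − 1| < ϵ provided |x − 1| < ϵ/75.
Take δ = min(2, ϵ/75). Then 0 < |x − 1| < δ gives both |x − 1| < 2 and |x − 1| < ϵ/75, so |(4x^3 + 7x^2 - 5x - 5) − 1| < ϵ.

δ = min(2, ϵ/75)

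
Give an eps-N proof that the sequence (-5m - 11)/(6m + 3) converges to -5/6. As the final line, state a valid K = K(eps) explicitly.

K = (17/12)/eps

Let eps > 0 be given. For m ≥ 1, |(-5m - 11)/(6m + 3) + 5/6| = |-51|/(6(6m + 3)) = 51/(6(6m + 3)).
Since 6m + 3 ≥ 6m for m ≥ 1, this is ≤ 51/(6·6m) = (17/12)/m.
So |(-5m - 11)/(6m + 3) + 5/6| < eps whenever m > (17/12)/eps.
Take K = (17/12)/eps. If m > K then |(-5m - 11)/(6m + 3) + 5/6| ≤ (17/12)/m < eps.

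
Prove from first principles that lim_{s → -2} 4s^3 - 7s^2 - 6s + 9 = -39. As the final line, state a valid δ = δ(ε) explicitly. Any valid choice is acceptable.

δ = min(1, ε/105)

Let ε > 0 be given. We want δ > 0 such that 0 < |s + 2| < δ implies |(4s^3 - 7s^2 - 6s + 9) + 39| < ε.
(4s^3 - 7s^2 - 6s + 9) + 39 = 4s^3 - 7s^2 - 6s + 48 = (s + 2)(4s^2 - 15s + 24).
So |(4s^3 - 7s^2 - 6s + 9) + 39| = |s + 2|·|4s^2 - 15s + 24|.
Assume first that |s + 2| < 1, so |s| < 3. Then |4s^2 - 15s + 24| ≤ 4·3^2 + 15·3 + 24 = 105.
Hence |(4s^3 - 7s^2 - 6s + 9) + 39| ≤ 105|s + 2| < ε provided |s + 2| < ε/105.
Choosing δ = min(1, ε/105) ensures both conditions, hence |(4s^3 - 7s^2 - 6s + 9) + 39| < ε.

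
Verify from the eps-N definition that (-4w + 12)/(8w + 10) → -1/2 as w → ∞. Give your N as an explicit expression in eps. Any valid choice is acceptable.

N = (17/8)/eps

Fix eps > 0. We seek N > 0 such that w > N implies |(-4w + 12)/(8w + 10) + 1/2| < eps.
(-4w + 12)/(8w + 10) + 1/2 = (8(-4w + 12) − (-4)(8w + 10)) / (8(8w + 10)) = 136/(8(8w + 10)).
For w > 0 we have 8w + 10 > 8w, so |(-4w + 12)/(8w + 10) + 1/2| = 136/(8(8w + 10)) < 136/(8·8w) = (17/8)/w.
Thus |(-4w + 12)/(8w + 10) + 1/2| < eps whenever w > (17/8)/eps.
Take N = (17/8)/eps. If w > N then |(-4w + 12)/(8w + 10) + 1/2| < (17/8)/w < eps.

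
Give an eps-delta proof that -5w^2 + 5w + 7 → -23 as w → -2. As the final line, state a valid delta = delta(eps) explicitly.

Suppose eps > 0. We want delta > 0 such that 0 < |w + 2| < delta implies |(-5w^2 + 5w + 7) + 23| < eps.
(-5w^2 + 5w + 7) + 23 = -5w^2 + 5w + 30 = (w + 2)(-5w + 15).
So |(-5w^2 + 5w + 7) + 23| = |w + 2|·|-5w + 15|.
Require delta ≤ 1. Then |w + 2| < 1 gives |w| < 3, and by the triangle inequality |-5w + 15| ≤ 5·3 + 15 = 30.
Hence |(-5w^2 + 5w + 7) + 23| ≤ 30|w + 2| < eps provided |w + 2| < eps/30.
Choosing delta = min(1, eps/30) ensures both conditions, hence |(-5w^2 + 5w + 7) + 23| < eps.

delta = min(1, eps/30)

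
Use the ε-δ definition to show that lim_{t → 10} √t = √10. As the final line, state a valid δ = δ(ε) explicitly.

δ = min(10, √10·ε)

Suppose ε > 0. We want δ > 0 such that 0 < |t − 10| < δ implies |√t − √10| < ε.
Rationalise: √t − √10 = (t − 10)/(√t + √10), so |√t − √10| = |t − 10|/(√t + √10).
Restrict δ ≤ 10 so that |t − 10| < 10 forces t > 0, and then √t + √10 > √10.
Hence |√t − √10| < |t − 10|/√10, which is < ε once |t − 10| < √10·ε.
Take δ = min(10, √10·ε). If 0 < |t − 10| < δ then t > 0 and |√t − √10| < |t − 10|/√10 < ε.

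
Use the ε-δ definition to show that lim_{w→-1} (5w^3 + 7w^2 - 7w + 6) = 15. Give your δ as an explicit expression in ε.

Suppose ε > 0. We want δ > 0 such that 0 < |w + 1| < δ implies |(5w^3 + 7w^2 - 7w + 6) − 15| < ε.
(5w^3 + 7w^2 - 7w + 6) − 15 = 5w^3 + 7w^2 - 7w - 9 = (w + 1)(5w^2 + 2w - 9).
So |(5w^3 + 7w^2 - 7w + 6) − 15| = |w + 1|·|5w^2 + 2w - 9|.
Assume first that |w + 1| < 1, so |w| < 2. Then |5w^2 + 2w - 9| ≤ 5·2^2 + 2·2 + 9 = 33.
Hence |(5w^3 + 7w^2 - 7w + 6) − 15| ≤ 33|w + 1| < ε provided |w + 1| < ε/33.
Take δ = min(1, ε/33). Then 0 < |w + 1| < δ gives both |w + 1| < 1 and |w + 1| < ε/33, so |(5w^3 + 7w^2 - 7w + 6) − 15| < ε.

δ = min(1, ε/33)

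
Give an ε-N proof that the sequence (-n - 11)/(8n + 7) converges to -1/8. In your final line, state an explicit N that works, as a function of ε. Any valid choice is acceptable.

N = (81/64)/ε

Let ε > 0. For n ≥ 1, |(-n - 11)/(8n + 7) + 1/8| = |-81|/(8(8n + 7)) = 81/(8(8n + 7)).
Since 8n + 7 ≥ 8n for n ≥ 1, this is ≤ 81/(8·8n) = (81/64)/n.
So |(-n - 11)/(8n + 7) + 1/8| < ε whenever n > (81/64)/ε.
Take N = (81/64)/ε. If n > N then |(-n - 11)/(8n + 7) + 1/8| ≤ (81/64)/n < ε.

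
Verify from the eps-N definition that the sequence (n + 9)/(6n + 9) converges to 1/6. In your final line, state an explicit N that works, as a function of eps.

N = (5/4)/eps

Let eps > 0. For n ≥ 1, |(n + 9)/(6n + 9) − (1/6)| = |45|/(6(6n + 9)) = 45/(6(6n + 9)).
Since 6n + 9 ≥ 6n for n ≥ 1, this is ≤ 45/(6·6n) = (5/4)/n.
So |(n + 9)/(6n + 9) − (1/6)| < eps whenever n > (5/4)/eps.
Take N = (5/4)/eps. If n > N then |(n + 9)/(6n + 9) − (1/6)| ≤ (5/4)/n < eps.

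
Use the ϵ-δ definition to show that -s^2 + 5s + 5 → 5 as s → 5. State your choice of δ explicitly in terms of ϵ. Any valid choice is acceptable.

Let ϵ > 0. We want δ > 0 such that 0 < |s − 5| < δ implies |(-s^2 + 5s + 5) − 5| < ϵ.
(-s^2 + 5s + 5) − 5 = -s^2 + 5s = (s − 5)(-s).
So |(-s^2 + 5s + 5) − 5| = |s − 5|·|-s|.
Assume first that |s − 5| < 1, so |s| < 6. Then |-s| ≤ 6 = 6.
Hence |(-s^2 + 5s + 5) − 5| ≤ 6|s − 5| < ϵ provided |s − 5| < ϵ/6.
Choosing δ = min(1, ϵ/6) ensures both conditions, hence |(-s^2 + 5s + 5) − 5| < ϵ.

δ = min(1, ϵ/6)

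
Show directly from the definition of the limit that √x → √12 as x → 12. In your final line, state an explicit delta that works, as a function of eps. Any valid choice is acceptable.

delta = min(12, √12·eps)

Let eps > 0. We want delta > 0 such that 0 < |x − 12| < delta implies |√x − √12| < eps.
Multiplying by the conjugate, |√x − √12| = |x − 12|/(√x + √12).
Restrict delta ≤ 12 so that |x − 12| < 12 forces x > 0, and then √x + √12 > √12.
Hence |√x − √12| < |x − 12|/√12, which is < eps once |x − 12| < √12·eps.
Take delta = min(12, √12·eps). If 0 < |x − 12| < delta then x > 0 and |√x − √12| < |x − 12|/√12 < eps.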